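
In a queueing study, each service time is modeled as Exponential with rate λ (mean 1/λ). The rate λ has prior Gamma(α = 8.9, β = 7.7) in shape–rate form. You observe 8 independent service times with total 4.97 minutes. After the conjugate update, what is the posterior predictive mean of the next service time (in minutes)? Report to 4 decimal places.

0.7969

With a Gamma(shape α, rate β) prior on the exponential rate λ, the posterior after n observations with total T = Σxᵢ is Gamma(α+n, β+T).
Posterior: Gamma(8.9+8, 7.7+4.97) = Gamma(16.9, 12.67).
The predictive distribution for the next observation is Lomax; its mean is β/(α−1) = 12.67/15.9 = 0.7969.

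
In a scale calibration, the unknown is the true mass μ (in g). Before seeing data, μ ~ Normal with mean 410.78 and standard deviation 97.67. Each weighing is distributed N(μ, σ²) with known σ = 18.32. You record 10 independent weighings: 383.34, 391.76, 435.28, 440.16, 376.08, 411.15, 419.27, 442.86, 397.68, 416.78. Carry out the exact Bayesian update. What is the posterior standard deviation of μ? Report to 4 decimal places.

5.7831

For Normal data with known variance σ², a Normal(μ₀, σ₀²) prior on μ is conjugate. Posterior precision = 1/σ₀² + n/σ²; posterior mean is the precision-weighted average of μ₀ and x̄.
σ₀² = 97.67² = 9539.4289, σ² = 18.32² = 335.6224; σ² + n·σ₀² = 335.6224 + 10·9539.4289 = 95729.9114.
Posterior precision = 1/σ₀² + n/σ² = 1/9539.4289 + 10/335.6224 = (σ² + n·σ₀²)/(σ₀²σ²) = 95729.9114/(9539.4289·335.6224); posterior variance σₙ² = σ₀²σ²/(σ² + n·σ₀²) = 9539.4289·335.6224/95729.9114 = 33.444573.
Posterior SD = √σₙ² = √(9539.4289·335.6224/95729.9114) = 5.7831.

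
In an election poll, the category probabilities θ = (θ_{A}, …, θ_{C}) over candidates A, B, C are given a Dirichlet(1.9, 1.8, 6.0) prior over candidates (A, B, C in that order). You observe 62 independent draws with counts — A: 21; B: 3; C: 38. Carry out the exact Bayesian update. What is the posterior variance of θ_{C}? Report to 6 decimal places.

The Dirichlet prior is conjugate to the Multinomial likelihood: each posterior αⱼ = prior αⱼ + observed count nⱼ.
Posterior concentration: (22.9, 4.8, 44.0), total = 71.7.
Var[θ_j] = α_j(Σα−α_j)/((Σα)²(Σα+1)) = 44.0·27.7/(71.7²·72.7) = 0.003261.

0.003261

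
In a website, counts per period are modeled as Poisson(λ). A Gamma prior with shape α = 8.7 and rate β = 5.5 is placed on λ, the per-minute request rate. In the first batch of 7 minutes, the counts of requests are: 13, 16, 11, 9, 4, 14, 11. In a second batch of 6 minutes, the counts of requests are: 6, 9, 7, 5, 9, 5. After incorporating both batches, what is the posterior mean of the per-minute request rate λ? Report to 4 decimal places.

With a Gamma(shape α, rate β) prior, the Poisson likelihood is conjugate: the posterior is Gamma(α + ΣXᵢ, β + n).
Batch 1: sum of counts S = 78 over n = 7 minutes.
After batch 1: Gamma(α+S, β+n) = Gamma(8.7+78, 5.5+7) = Gamma(86.7, 12.5).
Batch 2: sum of counts S = 41 over n = 6 minutes.
After batch 2: Gamma(α+S, β+n) = Gamma(86.7+41, 12.5+6) = Gamma(127.7, 18.5).
Posterior mean = α/β = 127.7/18.5 = 6.9027.

6.9027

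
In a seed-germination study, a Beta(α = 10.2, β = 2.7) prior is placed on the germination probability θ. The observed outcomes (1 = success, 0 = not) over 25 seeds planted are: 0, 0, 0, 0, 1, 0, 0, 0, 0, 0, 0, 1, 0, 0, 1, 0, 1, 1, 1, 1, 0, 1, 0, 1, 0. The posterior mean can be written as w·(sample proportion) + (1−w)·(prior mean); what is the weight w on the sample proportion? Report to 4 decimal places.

0.6596

The Beta prior is conjugate to a Binomial/Bernoulli likelihood; the update adds successes to α and failures to β.
Posterior mean = (α₀+k)/(α₀+β₀+n) = [n/(α₀+β₀+n)]·(k/n) + [(α₀+β₀)/(α₀+β₀+n)]·α₀/(α₀+β₀), so only n and the prior enter the weight.
The weight on the data is w = n/(α₀+β₀+n) = 25/(10.2+2.7+25) = 25/37.9 = 0.6596.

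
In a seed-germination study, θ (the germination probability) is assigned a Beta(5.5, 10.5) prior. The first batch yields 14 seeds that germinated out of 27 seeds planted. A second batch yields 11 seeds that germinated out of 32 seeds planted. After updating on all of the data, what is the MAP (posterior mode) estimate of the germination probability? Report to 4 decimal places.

The Beta prior is conjugate to a Binomial/Bernoulli likelihood; the update adds successes to α and failures to β.
After batch 1: Beta(5.5+14, 10.5+13) = Beta(19.5, 23.5).
After batch 2: Beta(19.5+11, 23.5+21) = Beta(30.5, 44.5).
Mode of Beta(a,b) for a,b>1 is (a−1)/(a+b−2) = 29.5/73.0 = 0.4041.

0.4041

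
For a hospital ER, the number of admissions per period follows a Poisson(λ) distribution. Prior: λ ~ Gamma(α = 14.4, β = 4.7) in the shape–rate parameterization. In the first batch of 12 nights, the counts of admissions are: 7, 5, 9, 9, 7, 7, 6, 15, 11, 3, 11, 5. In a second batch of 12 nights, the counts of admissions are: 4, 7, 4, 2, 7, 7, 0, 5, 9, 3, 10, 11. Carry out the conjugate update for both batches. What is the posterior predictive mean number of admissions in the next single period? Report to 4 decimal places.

With a Gamma(shape α, rate β) prior, the Poisson likelihood is conjugate: the posterior is Gamma(α + ΣXᵢ, β + n).
Batch 1: sum of counts S = 95 over n = 12 nights.
After batch 1: Gamma(α+S, β+n) = Gamma(14.4+95, 4.7+12) = Gamma(109.4, 16.7).
Batch 2: sum of counts S = 69 over n = 12 nights.
After batch 2: Gamma(α+S, β+n) = Gamma(109.4+69, 16.7+12) = Gamma(178.4, 28.7).
The predictive distribution for one future period is NegBinom with mean α/β = 6.2160.

6.2160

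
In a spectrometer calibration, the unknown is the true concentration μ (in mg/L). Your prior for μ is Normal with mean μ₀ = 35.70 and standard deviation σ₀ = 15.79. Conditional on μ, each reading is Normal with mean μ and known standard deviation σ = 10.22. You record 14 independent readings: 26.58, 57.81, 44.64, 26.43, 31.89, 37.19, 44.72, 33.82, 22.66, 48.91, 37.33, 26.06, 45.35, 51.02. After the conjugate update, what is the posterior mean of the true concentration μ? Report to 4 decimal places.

For Normal data with known variance σ², a Normal(μ₀, σ₀²) prior on μ is conjugate. Posterior precision = 1/σ₀² + n/σ²; posterior mean is the precision-weighted average of μ₀ and x̄.
Σxᵢ = 26.58 + 57.81 + 44.64 + 26.43 + 31.89 + 37.19 + 44.72 + 33.82 + 22.66 + 48.91 + 37.33 + 26.06 + 45.35 + 51.02 = 534.41, so n·x̄ = 534.41.
σ₀² = 15.79² = 249.3241, σ² = 10.22² = 104.4484; σ² + n·σ₀² = 104.4484 + 14·249.3241 = 3594.9858.
Posterior mean = (μ₀/σ₀² + n·x̄/σ²)/(1/σ₀² + n/σ²) = (σ²·μ₀ + σ₀²·n·x̄)/(σ² + n·σ₀²) = (104.4484·35.70 + 249.3241·534.41)/3594.9858 = 136970.100161/3594.9858 = 38.1003.

38.1003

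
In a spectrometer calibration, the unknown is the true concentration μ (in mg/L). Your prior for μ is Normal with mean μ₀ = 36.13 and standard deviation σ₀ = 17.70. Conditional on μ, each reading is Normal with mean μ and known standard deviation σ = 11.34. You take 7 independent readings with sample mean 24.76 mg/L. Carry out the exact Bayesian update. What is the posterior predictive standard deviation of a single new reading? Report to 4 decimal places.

12.0809

For Normal data with known variance σ², a Normal(μ₀, σ₀²) prior on μ is conjugate. Posterior precision = 1/σ₀² + n/σ²; posterior mean is the precision-weighted average of μ₀ and x̄.
σ₀² = 17.70² = 313.29, σ² = 11.34² = 128.5956; σ² + n·σ₀² = 128.5956 + 7·313.29 = 2321.6256.
Posterior precision = 1/σ₀² + n/σ² = 1/313.29 + 7/128.5956 = (σ² + n·σ₀²)/(σ₀²σ²) = 2321.6256/(313.29·128.5956); posterior variance σₙ² = σ₀²σ²/(σ² + n·σ₀²) = 313.29·128.5956/2321.6256 = 17.353235.
Predictive variance for one new observation = σₙ² + σ² = 313.29·128.5956/2321.6256 + 128.5956 = σ²·(σ₀² + 2321.6256)/2321.6256 = 128.5956·2634.9156/2321.6256 = 145.948835; SD = √(128.5956·2634.9156/2321.6256) = 12.0809.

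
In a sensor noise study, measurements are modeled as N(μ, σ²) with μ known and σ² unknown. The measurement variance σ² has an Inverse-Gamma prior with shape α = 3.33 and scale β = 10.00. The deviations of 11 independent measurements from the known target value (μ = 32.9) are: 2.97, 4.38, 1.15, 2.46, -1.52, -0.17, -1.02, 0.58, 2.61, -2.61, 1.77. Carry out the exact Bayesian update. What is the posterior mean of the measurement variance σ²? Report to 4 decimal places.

With known mean μ and an Inverse-Gamma(α, β) prior on σ², the Normal likelihood is conjugate: posterior is Inv-Gamma(α + n/2, β + Σ(xᵢ−μ)²/2).
Σ(xᵢ−μ)² = (2.97)² + (4.38)² + (1.15)² + (2.46)² + (-1.52)² + (-0.17)² + (-1.02)² + (0.58)² + (2.61)² + (-2.61)² + (1.77)² = 55.8526.
Posterior: Inv-Gamma(3.33 + 11/2, 10.00 + 55.8526/2) = Inv-Gamma(8.83, 37.92630).
E[σ²|data] = β/(α−1) = 37.92630/7.83 = 4.8437.

4.8437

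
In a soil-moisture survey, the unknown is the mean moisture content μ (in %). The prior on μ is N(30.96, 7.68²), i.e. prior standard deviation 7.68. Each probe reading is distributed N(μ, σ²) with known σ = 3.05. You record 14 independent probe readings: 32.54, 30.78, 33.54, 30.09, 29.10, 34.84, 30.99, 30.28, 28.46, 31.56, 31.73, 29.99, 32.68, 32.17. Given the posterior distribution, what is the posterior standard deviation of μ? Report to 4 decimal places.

For Normal data with known variance σ², a Normal(μ₀, σ₀²) prior on μ is conjugate. Posterior precision = 1/σ₀² + n/σ²; posterior mean is the precision-weighted average of μ₀ and x̄.
σ₀² = 7.68² = 58.9824, σ² = 3.05² = 9.3025; σ² + n·σ₀² = 9.3025 + 14·58.9824 = 835.0561.
Posterior precision = 1/σ₀² + n/σ² = 1/58.9824 + 14/9.3025 = (σ² + n·σ₀²)/(σ₀²σ²) = 835.0561/(58.9824·9.3025); posterior variance σₙ² = σ₀²σ²/(σ² + n·σ₀²) = 58.9824·9.3025/835.0561 = 0.657062.
Posterior SD = √σₙ² = √(58.9824·9.3025/835.0561) = 0.8106.

0.8106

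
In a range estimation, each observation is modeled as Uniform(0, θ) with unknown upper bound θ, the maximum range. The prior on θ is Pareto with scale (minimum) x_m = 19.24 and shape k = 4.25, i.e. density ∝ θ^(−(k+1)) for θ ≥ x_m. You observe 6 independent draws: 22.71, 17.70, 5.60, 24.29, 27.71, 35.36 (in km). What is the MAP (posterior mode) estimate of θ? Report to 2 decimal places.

A Pareto(scale x_m, shape k) prior on the upper bound θ of Uniform(0, θ) is conjugate: posterior is Pareto(max(x_m, max xᵢ), k + n).
Sample maximum = 35.36; prior scale x_m = 19.24 → posterior scale = max = 35.36.
Posterior shape = 4.25 + 6 = 10.25.
The Pareto density is decreasing on [x_m, ∞), so the mode is x_m = 35.36.

35.36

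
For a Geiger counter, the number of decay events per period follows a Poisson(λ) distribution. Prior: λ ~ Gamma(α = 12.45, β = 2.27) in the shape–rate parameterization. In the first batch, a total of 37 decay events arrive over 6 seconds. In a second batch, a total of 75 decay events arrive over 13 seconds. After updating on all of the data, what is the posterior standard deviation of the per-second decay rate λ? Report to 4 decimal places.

0.5245

With a Gamma(shape α, rate β) prior, the Poisson likelihood is conjugate: the posterior is Gamma(α + ΣXᵢ, β + n).
After batch 1: Gamma(α+S, β+n) = Gamma(12.45+37, 2.27+6) = Gamma(49.45, 8.27).
After batch 2: Gamma(α+S, β+n) = Gamma(49.45+75, 8.27+13) = Gamma(124.45, 21.27).
SD = √α/β = √124.45/21.27 = 0.5245.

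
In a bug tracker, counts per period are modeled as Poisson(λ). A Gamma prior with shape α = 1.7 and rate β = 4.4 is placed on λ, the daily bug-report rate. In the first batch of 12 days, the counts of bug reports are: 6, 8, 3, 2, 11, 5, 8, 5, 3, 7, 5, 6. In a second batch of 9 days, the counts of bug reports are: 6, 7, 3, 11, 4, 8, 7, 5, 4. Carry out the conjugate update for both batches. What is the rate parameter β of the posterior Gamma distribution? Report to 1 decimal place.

25.4

With a Gamma(shape α, rate β) prior, the Poisson likelihood is conjugate: the posterior is Gamma(α + ΣXᵢ, β + n).
Batch 1: sum of counts S = 69 over n = 12 days.
After batch 1: Gamma(α+S, β+n) = Gamma(1.7+69, 4.4+12) = Gamma(70.7, 16.4).
Batch 2: sum of counts S = 55 over n = 9 days.
After batch 2: Gamma(α+S, β+n) = Gamma(70.7+55, 16.4+9) = Gamma(125.7, 25.4).
Posterior β = 25.4.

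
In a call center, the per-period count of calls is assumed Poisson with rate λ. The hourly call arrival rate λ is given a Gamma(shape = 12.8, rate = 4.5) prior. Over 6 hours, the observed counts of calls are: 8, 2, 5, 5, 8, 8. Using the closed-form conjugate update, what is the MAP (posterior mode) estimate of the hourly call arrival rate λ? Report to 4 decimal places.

4.5524

With a Gamma(shape α, rate β) prior, the Poisson likelihood is conjugate: the posterior is Gamma(α + ΣXᵢ, β + n).
Sum of counts S = 36 over n = 6 hours.
Posterior: Gamma(α+S, β+n) = Gamma(12.8+36, 4.5+6) = Gamma(48.8, 10.5).
Mode of Gamma(α,β) for α≥1 is (α−1)/β = 47.8/10.5 = 4.5524.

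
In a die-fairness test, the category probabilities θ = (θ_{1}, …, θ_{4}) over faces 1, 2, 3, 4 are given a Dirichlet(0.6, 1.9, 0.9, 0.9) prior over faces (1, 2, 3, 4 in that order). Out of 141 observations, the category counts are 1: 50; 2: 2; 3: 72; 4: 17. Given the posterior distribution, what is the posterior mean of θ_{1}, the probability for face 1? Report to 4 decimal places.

0.3482

The Dirichlet prior is conjugate to the Multinomial likelihood: each posterior αⱼ = prior αⱼ + observed count nⱼ.
Posterior concentration: (50.6, 3.9, 72.9, 17.9), total = 145.3.
E[θ_{1}|data] = α_{1}/Σα = 50.6/145.3 = 0.3482.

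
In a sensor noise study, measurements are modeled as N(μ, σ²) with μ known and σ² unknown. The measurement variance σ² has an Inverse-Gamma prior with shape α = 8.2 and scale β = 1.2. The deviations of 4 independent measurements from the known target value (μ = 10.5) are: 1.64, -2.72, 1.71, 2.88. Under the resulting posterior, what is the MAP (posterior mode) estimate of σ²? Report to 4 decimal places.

1.0583

With known mean μ and an Inverse-Gamma(α, β) prior on σ², the Normal likelihood is conjugate: posterior is Inv-Gamma(α + n/2, β + Σ(xᵢ−μ)²/2).
Σ(xᵢ−μ)² = (1.64)² + (-2.72)² + (1.71)² + (2.88)² = 21.3065.
Posterior: Inv-Gamma(8.2 + 4/2, 1.2 + 21.3065/2) = Inv-Gamma(10.20, 11.85325).
Mode = β/(α+1) = 11.85325/11.20 = 1.0583.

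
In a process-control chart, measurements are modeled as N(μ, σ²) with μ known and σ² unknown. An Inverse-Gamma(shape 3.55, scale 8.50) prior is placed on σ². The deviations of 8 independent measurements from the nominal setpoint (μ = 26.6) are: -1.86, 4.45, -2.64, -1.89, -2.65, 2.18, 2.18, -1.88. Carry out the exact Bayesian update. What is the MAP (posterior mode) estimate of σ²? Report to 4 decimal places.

4.1442

With known mean μ and an Inverse-Gamma(α, β) prior on σ², the Normal likelihood is conjugate: posterior is Inv-Gamma(α + n/2, β + Σ(xᵢ−μ)²/2).
Σ(xᵢ−μ)² = (-1.86)² + (4.45)² + (-2.64)² + (-1.89)² + (-2.65)² + (2.18)² + (2.18)² + (-1.88)² = 53.8655.
Posterior: Inv-Gamma(3.55 + 8/2, 8.50 + 53.8655/2) = Inv-Gamma(7.55, 35.43275).
Mode = β/(α+1) = 35.43275/8.55 = 4.1442.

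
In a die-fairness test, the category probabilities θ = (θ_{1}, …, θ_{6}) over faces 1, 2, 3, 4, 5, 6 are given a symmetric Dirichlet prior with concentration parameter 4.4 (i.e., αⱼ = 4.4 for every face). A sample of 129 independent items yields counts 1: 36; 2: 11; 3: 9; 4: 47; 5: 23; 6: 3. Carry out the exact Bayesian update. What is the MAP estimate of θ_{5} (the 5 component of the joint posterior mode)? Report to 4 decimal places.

0.1767

The Dirichlet prior is conjugate to the Multinomial likelihood: each posterior αⱼ = prior αⱼ + observed count nⱼ.
Posterior concentration: (40.4, 15.4, 13.4, 51.4, 27.4, 7.4), total = 155.4.
Joint mode component: (α_{5}−1)/(Σα−K) = 26.4/149.4 = 0.1767.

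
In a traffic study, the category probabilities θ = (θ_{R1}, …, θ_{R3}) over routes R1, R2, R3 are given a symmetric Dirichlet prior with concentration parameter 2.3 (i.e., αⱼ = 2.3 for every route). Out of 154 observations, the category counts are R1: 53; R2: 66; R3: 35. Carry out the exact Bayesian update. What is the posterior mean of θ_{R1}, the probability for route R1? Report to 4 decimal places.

The Dirichlet prior is conjugate to the Multinomial likelihood: each posterior αⱼ = prior αⱼ + observed count nⱼ.
Posterior concentration: (55.3, 68.3, 37.3), total = 160.9.
E[θ_{R1}|data] = α_{R1}/Σα = 55.3/160.9 = 0.3437.

0.3437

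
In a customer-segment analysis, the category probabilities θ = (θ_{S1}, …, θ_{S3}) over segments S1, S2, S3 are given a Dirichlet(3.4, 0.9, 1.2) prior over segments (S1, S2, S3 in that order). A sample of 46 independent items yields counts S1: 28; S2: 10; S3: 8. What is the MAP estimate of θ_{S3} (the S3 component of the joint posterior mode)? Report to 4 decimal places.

0.1691

The Dirichlet prior is conjugate to the Multinomial likelihood: each posterior αⱼ = prior αⱼ + observed count nⱼ.
Posterior concentration: (31.4, 10.9, 9.2), total = 51.5.
Joint mode component: (α_{S3}−1)/(Σα−K) = 8.2/48.5 = 0.1691.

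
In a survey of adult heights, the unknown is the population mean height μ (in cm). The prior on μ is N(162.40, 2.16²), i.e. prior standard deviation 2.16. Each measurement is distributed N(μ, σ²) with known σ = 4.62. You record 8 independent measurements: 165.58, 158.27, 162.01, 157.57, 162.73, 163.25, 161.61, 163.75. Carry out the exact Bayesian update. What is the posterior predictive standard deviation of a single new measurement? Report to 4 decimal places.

For Normal data with known variance σ², a Normal(μ₀, σ₀²) prior on μ is conjugate. Posterior precision = 1/σ₀² + n/σ²; posterior mean is the precision-weighted average of μ₀ and x̄.
σ₀² = 2.16² = 4.6656, σ² = 4.62² = 21.3444; σ² + n·σ₀² = 21.3444 + 8·4.6656 = 58.6692.
Posterior precision = 1/σ₀² + n/σ² = 1/4.6656 + 8/21.3444 = (σ² + n·σ₀²)/(σ₀²σ²) = 58.6692/(4.6656·21.3444); posterior variance σₙ² = σ₀²σ²/(σ² + n·σ₀²) = 4.6656·21.3444/58.6692 = 1.697389.
Predictive variance for one new observation = σₙ² + σ² = 4.6656·21.3444/58.6692 + 21.3444 = σ²·(σ₀² + 58.6692)/58.6692 = 21.3444·63.3348/58.6692 = 23.041789; SD = √(21.3444·63.3348/58.6692) = 4.8002.

4.8002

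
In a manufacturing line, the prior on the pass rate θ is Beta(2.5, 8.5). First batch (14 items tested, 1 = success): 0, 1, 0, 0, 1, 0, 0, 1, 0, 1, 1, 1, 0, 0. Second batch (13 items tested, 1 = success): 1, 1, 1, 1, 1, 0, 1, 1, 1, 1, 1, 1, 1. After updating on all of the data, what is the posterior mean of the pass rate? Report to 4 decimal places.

0.5395

The Beta prior is conjugate to a Binomial/Bernoulli likelihood; the update adds successes to α and failures to β.
After batch 1: Beta(2.5+6, 8.5+8) = Beta(8.5, 16.5).
After batch 2: Beta(8.5+12, 16.5+1) = Beta(20.5, 17.5).
Posterior mean = α/(α+β) = 20.5/38.0 = 0.5395.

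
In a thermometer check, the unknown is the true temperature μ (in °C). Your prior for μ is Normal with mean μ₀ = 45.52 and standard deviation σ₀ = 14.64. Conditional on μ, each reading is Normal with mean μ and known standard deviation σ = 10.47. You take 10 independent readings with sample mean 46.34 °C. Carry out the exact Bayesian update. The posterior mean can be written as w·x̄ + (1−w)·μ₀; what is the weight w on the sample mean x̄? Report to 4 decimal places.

0.9513

For Normal data with known variance σ², a Normal(μ₀, σ₀²) prior on μ is conjugate. Posterior precision = 1/σ₀² + n/σ²; posterior mean is the precision-weighted average of μ₀ and x̄.
σ₀² = 14.64² = 214.3296, σ² = 10.47² = 109.6209. Prior precision 1/σ₀² = 1/214.3296; data precision n/σ² = 10/109.6209.
w = (n/σ²)/(1/σ₀² + n/σ²) = n·σ₀²/(σ² + n·σ₀²) = 10·214.3296/(109.6209 + 10·214.3296) = 2143.296/2252.9169 = 0.9513.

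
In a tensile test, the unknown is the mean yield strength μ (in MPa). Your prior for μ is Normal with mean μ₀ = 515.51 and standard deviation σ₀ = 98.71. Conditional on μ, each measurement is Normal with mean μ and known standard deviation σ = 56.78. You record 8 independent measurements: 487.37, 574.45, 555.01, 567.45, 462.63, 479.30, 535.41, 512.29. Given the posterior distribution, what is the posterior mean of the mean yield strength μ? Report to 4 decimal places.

521.4914

For Normal data with known variance σ², a Normal(μ₀, σ₀²) prior on μ is conjugate. Posterior precision = 1/σ₀² + n/σ²; posterior mean is the precision-weighted average of μ₀ and x̄.
Σxᵢ = 487.37 + 574.45 + 555.01 + 567.45 + 462.63 + 479.30 + 535.41 + 512.29 = 4173.91, so n·x̄ = 4173.91.
σ₀² = 98.71² = 9743.6641, σ² = 56.78² = 3223.9684; σ² + n·σ₀² = 3223.9684 + 8·9743.6641 = 81173.2812.
Posterior mean = (μ₀/σ₀² + n·x̄/σ²)/(1/σ₀² + n/σ²) = (σ²·μ₀ + σ₀²·n·x̄)/(σ² + n·σ₀²) = (3223.9684·515.51 + 9743.6641·4173.91)/81173.2812 = 42331164.973515/81173.2812 = 521.4914.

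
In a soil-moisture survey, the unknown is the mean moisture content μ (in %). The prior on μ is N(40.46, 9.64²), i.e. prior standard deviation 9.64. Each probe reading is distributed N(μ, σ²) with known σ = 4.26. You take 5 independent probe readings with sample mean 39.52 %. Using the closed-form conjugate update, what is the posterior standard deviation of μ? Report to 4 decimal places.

For Normal data with known variance σ², a Normal(μ₀, σ₀²) prior on μ is conjugate. Posterior precision = 1/σ₀² + n/σ²; posterior mean is the precision-weighted average of μ₀ and x̄.
σ₀² = 9.64² = 92.9296, σ² = 4.26² = 18.1476; σ² + n·σ₀² = 18.1476 + 5·92.9296 = 482.7956.
Posterior precision = 1/σ₀² + n/σ² = 1/92.9296 + 5/18.1476 = (σ² + n·σ₀²)/(σ₀²σ²) = 482.7956/(92.9296·18.1476); posterior variance σₙ² = σ₀²σ²/(σ² + n·σ₀²) = 92.9296·18.1476/482.7956 = 3.493092.
Posterior SD = √σₙ² = √(92.9296·18.1476/482.7956) = 1.8690.

1.8690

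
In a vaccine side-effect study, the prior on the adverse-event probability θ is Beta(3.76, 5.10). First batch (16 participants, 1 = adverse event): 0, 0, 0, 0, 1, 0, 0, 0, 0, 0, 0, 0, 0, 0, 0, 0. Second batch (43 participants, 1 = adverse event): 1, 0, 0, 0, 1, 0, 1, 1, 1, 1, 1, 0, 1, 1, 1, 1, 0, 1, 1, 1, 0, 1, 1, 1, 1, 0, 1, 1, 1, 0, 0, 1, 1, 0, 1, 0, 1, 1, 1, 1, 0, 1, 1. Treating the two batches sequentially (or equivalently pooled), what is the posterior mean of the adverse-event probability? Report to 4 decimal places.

The Beta prior is conjugate to a Binomial/Bernoulli likelihood; the update adds successes to α and failures to β.
After batch 1: Beta(3.76+1, 5.10+15) = Beta(4.76, 20.10).
After batch 2: Beta(4.76+30, 20.10+13) = Beta(34.76, 33.10).
Posterior mean = α/(α+β) = 34.76/67.86 = 0.5122.

0.5122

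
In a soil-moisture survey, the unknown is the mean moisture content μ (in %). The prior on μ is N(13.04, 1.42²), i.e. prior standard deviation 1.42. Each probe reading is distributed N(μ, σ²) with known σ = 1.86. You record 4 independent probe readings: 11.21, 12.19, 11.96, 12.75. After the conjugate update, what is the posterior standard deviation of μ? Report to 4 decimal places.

0.7780

For Normal data with known variance σ², a Normal(μ₀, σ₀²) prior on μ is conjugate. Posterior precision = 1/σ₀² + n/σ²; posterior mean is the precision-weighted average of μ₀ and x̄.
σ₀² = 1.42² = 2.0164, σ² = 1.86² = 3.4596; σ² + n·σ₀² = 3.4596 + 4·2.0164 = 11.5252.
Posterior precision = 1/σ₀² + n/σ² = 1/2.0164 + 4/3.4596 = (σ² + n·σ₀²)/(σ₀²σ²) = 11.5252/(2.0164·3.4596); posterior variance σₙ² = σ₀²σ²/(σ² + n·σ₀²) = 2.0164·3.4596/11.5252 = 0.605277.
Posterior SD = √σₙ² = √(2.0164·3.4596/11.5252) = 0.7780.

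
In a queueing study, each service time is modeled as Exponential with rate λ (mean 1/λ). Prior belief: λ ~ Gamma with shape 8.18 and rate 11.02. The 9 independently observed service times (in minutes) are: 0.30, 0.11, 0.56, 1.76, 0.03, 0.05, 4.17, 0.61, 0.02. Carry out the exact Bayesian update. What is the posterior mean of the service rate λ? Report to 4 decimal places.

With a Gamma(shape α, rate β) prior on the exponential rate λ, the posterior after n observations with total T = Σxᵢ is Gamma(α+n, β+T).
Sum of observations T = 7.61 minutes; n = 9.
Posterior: Gamma(8.18+9, 11.02+7.61) = Gamma(17.18, 18.63).
Posterior mean of λ = α/β = 17.18/18.63 = 0.9222.

0.9222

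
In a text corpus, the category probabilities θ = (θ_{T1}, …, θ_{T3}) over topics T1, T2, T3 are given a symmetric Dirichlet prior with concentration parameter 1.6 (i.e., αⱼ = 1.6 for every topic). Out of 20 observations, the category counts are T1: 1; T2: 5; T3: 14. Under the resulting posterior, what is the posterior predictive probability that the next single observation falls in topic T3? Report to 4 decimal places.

The Dirichlet prior is conjugate to the Multinomial likelihood: each posterior αⱼ = prior αⱼ + observed count nⱼ.
Posterior concentration: (2.6, 6.6, 15.6), total = 24.8.
P(next = T3 | data) = α_{T3}/Σα = 0.6290.

0.6290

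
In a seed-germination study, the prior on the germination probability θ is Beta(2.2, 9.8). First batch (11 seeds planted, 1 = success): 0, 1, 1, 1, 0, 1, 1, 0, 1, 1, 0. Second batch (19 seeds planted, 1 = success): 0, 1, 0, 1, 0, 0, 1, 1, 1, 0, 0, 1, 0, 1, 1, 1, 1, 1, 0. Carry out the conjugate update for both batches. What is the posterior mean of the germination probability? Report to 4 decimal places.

0.4810

The Beta prior is conjugate to a Binomial/Bernoulli likelihood; the update adds successes to α and failures to β.
After batch 1: Beta(2.2+7, 9.8+4) = Beta(9.2, 13.8).
After batch 2: Beta(9.2+11, 13.8+8) = Beta(20.2, 21.8).
Posterior mean = α/(α+β) = 20.2/42.0 = 0.4810.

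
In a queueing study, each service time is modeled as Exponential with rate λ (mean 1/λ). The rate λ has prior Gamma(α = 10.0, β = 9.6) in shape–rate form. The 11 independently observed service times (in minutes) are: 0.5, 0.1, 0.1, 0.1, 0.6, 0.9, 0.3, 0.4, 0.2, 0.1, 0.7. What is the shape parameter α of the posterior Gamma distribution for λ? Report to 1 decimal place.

With a Gamma(shape α, rate β) prior on the exponential rate λ, the posterior after n observations with total T = Σxᵢ is Gamma(α+n, β+T).
Sum of observations T = 4.0 minutes; n = 11.
Posterior: Gamma(10.0+11, 9.6+4.0) = Gamma(21.0, 13.6).
Posterior α = 21.0.

21.0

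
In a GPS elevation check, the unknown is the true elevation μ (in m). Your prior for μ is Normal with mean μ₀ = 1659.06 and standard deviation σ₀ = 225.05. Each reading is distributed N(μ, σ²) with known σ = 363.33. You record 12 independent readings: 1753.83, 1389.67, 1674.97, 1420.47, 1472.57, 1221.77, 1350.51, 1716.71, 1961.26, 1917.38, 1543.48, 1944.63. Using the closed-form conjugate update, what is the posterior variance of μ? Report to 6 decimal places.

For Normal data with known variance σ², a Normal(μ₀, σ₀²) prior on μ is conjugate. Posterior precision = 1/σ₀² + n/σ²; posterior mean is the precision-weighted average of μ₀ and x̄.
σ₀² = 225.05² = 50647.5025, σ² = 363.33² = 132008.6889; σ² + n·σ₀² = 132008.6889 + 12·50647.5025 = 739778.7189.
Posterior precision = 1/σ₀² + n/σ² = 1/50647.5025 + 12/132008.6889 = (σ² + n·σ₀²)/(σ₀²σ²) = 739778.7189/(50647.5025·132008.6889); posterior variance σₙ² = σ₀²σ²/(σ² + n·σ₀²) = 50647.5025·132008.6889/739778.7189 = 9037.716590.

9037.716590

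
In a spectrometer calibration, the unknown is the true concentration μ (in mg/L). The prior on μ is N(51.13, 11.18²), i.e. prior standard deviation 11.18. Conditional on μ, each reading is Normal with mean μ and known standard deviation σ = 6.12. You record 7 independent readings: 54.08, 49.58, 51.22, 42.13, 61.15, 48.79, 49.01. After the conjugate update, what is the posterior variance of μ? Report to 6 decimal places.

For Normal data with known variance σ², a Normal(μ₀, σ₀²) prior on μ is conjugate. Posterior precision = 1/σ₀² + n/σ²; posterior mean is the precision-weighted average of μ₀ and x̄.
σ₀² = 11.18² = 124.9924, σ² = 6.12² = 37.4544; σ² + n·σ₀² = 37.4544 + 7·124.9924 = 912.4012.
Posterior precision = 1/σ₀² + n/σ² = 1/124.9924 + 7/37.4544 = (σ² + n·σ₀²)/(σ₀²σ²) = 912.4012/(124.9924·37.4544); posterior variance σₙ² = σ₀²σ²/(σ² + n·σ₀²) = 124.9924·37.4544/912.4012 = 5.130983.

5.130983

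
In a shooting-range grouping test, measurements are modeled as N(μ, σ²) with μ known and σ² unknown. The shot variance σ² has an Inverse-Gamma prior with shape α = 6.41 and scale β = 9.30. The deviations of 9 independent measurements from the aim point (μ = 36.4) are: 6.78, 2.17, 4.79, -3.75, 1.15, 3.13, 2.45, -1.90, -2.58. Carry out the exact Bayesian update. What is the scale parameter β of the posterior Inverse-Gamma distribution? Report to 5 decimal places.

With known mean μ and an Inverse-Gamma(α, β) prior on σ², the Normal likelihood is conjugate: posterior is Inv-Gamma(α + n/2, β + Σ(xᵢ−μ)²/2).
Σ(xᵢ−μ)² = (6.78)² + (2.17)² + (4.79)² + (-3.75)² + (1.15)² + (3.13)² + (2.45)² + (-1.90)² + (-2.58)² = 115.0722.
Posterior: Inv-Gamma(6.41 + 9/2, 9.30 + 115.0722/2) = Inv-Gamma(10.91, 66.83610).
Posterior β = 66.83610.

66.83610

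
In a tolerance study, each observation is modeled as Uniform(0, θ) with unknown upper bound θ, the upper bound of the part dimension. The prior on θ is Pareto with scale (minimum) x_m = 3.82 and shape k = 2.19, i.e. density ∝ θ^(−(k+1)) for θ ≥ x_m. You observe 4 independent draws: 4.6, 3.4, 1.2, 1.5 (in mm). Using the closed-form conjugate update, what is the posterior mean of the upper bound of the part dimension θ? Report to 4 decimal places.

A Pareto(scale x_m, shape k) prior on the upper bound θ of Uniform(0, θ) is conjugate: posterior is Pareto(max(x_m, max xᵢ), k + n).
Sample maximum = 4.6; prior scale x_m = 3.82 → posterior scale = max = 4.60.
Posterior shape = 2.19 + 4 = 6.19.
E[θ|data] = k·x_m/(k−1) = 6.19·4.60/5.19 = 5.4863.

5.4863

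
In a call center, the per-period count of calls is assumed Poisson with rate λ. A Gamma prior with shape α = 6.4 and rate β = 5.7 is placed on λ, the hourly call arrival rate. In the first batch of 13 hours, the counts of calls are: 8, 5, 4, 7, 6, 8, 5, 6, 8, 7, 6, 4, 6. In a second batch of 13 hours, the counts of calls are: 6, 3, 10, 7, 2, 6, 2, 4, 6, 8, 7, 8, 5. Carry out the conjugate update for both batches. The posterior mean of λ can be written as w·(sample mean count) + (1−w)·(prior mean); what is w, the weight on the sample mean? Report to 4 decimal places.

0.8202

With a Gamma(shape α, rate β) prior, the Poisson likelihood is conjugate: the posterior is Gamma(α + ΣXᵢ, β + n).
Total number of hours: n = 13 + 13 = 26.
Posterior mean = (α₀+S)/(β₀+n) = [n/(β₀+n)]·(S/n) + [β₀/(β₀+n)]·(α₀/β₀), so only n and β₀ enter the weight.
Weight on data w = n/(β₀+n) = 26/(5.7+26) = 26/31.7 = 0.8202.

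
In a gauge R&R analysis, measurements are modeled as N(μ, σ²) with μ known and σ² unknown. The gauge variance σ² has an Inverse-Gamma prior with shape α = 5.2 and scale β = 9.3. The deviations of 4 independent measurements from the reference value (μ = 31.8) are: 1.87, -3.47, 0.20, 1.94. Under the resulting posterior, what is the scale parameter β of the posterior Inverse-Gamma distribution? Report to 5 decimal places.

With known mean μ and an Inverse-Gamma(α, β) prior on σ², the Normal likelihood is conjugate: posterior is Inv-Gamma(α + n/2, β + Σ(xᵢ−μ)²/2).
Σ(xᵢ−μ)² = (1.87)² + (-3.47)² + (0.20)² + (1.94)² = 19.3414.
Posterior: Inv-Gamma(5.2 + 4/2, 9.3 + 19.3414/2) = Inv-Gamma(7.20, 18.97070).
Posterior β = 18.97070.

18.97070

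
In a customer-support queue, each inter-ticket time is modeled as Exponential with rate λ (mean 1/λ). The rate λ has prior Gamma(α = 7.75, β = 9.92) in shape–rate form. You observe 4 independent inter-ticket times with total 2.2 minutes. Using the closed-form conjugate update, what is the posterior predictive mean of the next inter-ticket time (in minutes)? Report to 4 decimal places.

With a Gamma(shape α, rate β) prior on the exponential rate λ, the posterior after n observations with total T = Σxᵢ is Gamma(α+n, β+T).
Posterior: Gamma(7.75+4, 9.92+2.2) = Gamma(11.75, 12.12).
The predictive distribution for the next observation is Lomax; its mean is β/(α−1) = 12.12/10.75 = 1.1274.

1.1274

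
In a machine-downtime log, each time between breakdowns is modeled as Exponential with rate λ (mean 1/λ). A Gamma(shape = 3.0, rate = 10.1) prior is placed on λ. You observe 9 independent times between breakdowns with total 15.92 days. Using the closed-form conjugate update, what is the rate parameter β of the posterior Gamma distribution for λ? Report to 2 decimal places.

With a Gamma(shape α, rate β) prior on the exponential rate λ, the posterior after n observations with total T = Σxᵢ is Gamma(α+n, β+T).
Posterior: Gamma(3.0+9, 10.1+15.92) = Gamma(12.0, 26.02).
Posterior β = 26.02.

26.02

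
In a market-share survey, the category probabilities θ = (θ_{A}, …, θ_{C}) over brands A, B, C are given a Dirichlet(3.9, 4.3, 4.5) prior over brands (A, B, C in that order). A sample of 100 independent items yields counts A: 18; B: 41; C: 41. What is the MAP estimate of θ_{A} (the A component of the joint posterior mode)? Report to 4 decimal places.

The Dirichlet prior is conjugate to the Multinomial likelihood: each posterior αⱼ = prior αⱼ + observed count nⱼ.
Posterior concentration: (21.9, 45.3, 45.5), total = 112.7.
Joint mode component: (α_{A}−1)/(Σα−K) = 20.9/109.7 = 0.1905.

0.1905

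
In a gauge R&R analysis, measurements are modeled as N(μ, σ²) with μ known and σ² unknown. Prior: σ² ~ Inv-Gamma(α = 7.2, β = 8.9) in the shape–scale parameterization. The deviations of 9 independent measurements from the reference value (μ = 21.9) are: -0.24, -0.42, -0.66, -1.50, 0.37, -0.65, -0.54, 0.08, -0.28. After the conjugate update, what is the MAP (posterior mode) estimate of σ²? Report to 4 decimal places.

With known mean μ and an Inverse-Gamma(α, β) prior on σ², the Normal likelihood is conjugate: posterior is Inv-Gamma(α + n/2, β + Σ(xᵢ−μ)²/2).
Σ(xᵢ−μ)² = (-0.24)² + (-0.42)² + (-0.66)² + (-1.50)² + (0.37)² + (-0.65)² + (-0.54)² + (0.08)² + (-0.28)² = 3.8554.
Posterior: Inv-Gamma(7.2 + 9/2, 8.9 + 3.8554/2) = Inv-Gamma(11.70, 10.82770).
Mode = β/(α+1) = 10.82770/12.70 = 0.8526.

0.8526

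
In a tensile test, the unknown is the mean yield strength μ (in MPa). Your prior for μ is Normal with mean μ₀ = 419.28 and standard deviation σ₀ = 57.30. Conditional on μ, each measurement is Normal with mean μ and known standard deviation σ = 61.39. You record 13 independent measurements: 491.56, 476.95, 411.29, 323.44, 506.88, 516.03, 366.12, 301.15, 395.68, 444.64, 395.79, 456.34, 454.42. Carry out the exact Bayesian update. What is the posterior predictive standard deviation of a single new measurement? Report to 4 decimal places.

63.5225

For Normal data with known variance σ², a Normal(μ₀, σ₀²) prior on μ is conjugate. Posterior precision = 1/σ₀² + n/σ²; posterior mean is the precision-weighted average of μ₀ and x̄.
σ₀² = 57.30² = 3283.29, σ² = 61.39² = 3768.7321; σ² + n·σ₀² = 3768.7321 + 13·3283.29 = 46451.5021.
Posterior precision = 1/σ₀² + n/σ² = 1/3283.29 + 13/3768.7321 = (σ² + n·σ₀²)/(σ₀²σ²) = 46451.5021/(3283.29·3768.7321); posterior variance σₙ² = σ₀²σ²/(σ² + n·σ₀²) = 3283.29·3768.7321/46451.5021 = 266.381922.
Predictive variance for one new observation = σₙ² + σ² = 3283.29·3768.7321/46451.5021 + 3768.7321 = σ²·(σ₀² + 46451.5021)/46451.5021 = 3768.7321·49734.7921/46451.5021 = 4035.114022; SD = √(3768.7321·49734.7921/46451.5021) = 63.5225.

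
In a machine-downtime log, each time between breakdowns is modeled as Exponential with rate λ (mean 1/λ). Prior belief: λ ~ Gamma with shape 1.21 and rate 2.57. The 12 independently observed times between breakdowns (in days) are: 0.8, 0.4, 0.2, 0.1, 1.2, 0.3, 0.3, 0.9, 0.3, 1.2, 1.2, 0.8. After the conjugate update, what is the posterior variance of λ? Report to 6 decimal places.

With a Gamma(shape α, rate β) prior on the exponential rate λ, the posterior after n observations with total T = Σxᵢ is Gamma(α+n, β+T).
Sum of observations T = 7.7 days; n = 12.
Posterior: Gamma(1.21+12, 2.57+7.7) = Gamma(13.21, 10.27).
Var = α/β² = 0.125245.

0.125245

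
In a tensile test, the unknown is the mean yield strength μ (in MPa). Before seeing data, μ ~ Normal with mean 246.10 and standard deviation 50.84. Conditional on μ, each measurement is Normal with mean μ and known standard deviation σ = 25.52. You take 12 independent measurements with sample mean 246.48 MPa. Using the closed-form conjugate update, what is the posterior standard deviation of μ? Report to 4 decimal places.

7.2908

For Normal data with known variance σ², a Normal(μ₀, σ₀²) prior on μ is conjugate. Posterior precision = 1/σ₀² + n/σ²; posterior mean is the precision-weighted average of μ₀ and x̄.
σ₀² = 50.84² = 2584.7056, σ² = 25.52² = 651.2704; σ² + n·σ₀² = 651.2704 + 12·2584.7056 = 31667.7376.
Posterior precision = 1/σ₀² + n/σ² = 1/2584.7056 + 12/651.2704 = (σ² + n·σ₀²)/(σ₀²σ²) = 31667.7376/(2584.7056·651.2704); posterior variance σₙ² = σ₀²σ²/(σ² + n·σ₀²) = 2584.7056·651.2704/31667.7376 = 53.156379.
Posterior SD = √σₙ² = √(2584.7056·651.2704/31667.7376) = 7.2908.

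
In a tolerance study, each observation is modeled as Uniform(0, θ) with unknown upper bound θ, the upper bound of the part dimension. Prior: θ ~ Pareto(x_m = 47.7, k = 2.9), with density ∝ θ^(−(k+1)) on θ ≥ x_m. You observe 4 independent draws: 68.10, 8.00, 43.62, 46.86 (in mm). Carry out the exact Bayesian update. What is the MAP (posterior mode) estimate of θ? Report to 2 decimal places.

A Pareto(scale x_m, shape k) prior on the upper bound θ of Uniform(0, θ) is conjugate: posterior is Pareto(max(x_m, max xᵢ), k + n).
Sample maximum = 68.10; prior scale x_m = 47.7 → posterior scale = max = 68.10.
Posterior shape = 2.9 + 4 = 6.9.
The Pareto density is decreasing on [x_m, ∞), so the mode is x_m = 68.10.

68.10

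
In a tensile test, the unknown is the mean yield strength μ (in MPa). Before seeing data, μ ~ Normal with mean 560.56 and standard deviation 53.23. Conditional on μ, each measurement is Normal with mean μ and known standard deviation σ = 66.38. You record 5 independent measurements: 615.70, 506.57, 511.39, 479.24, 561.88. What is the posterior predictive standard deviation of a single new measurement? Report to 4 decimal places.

71.2636

For Normal data with known variance σ², a Normal(μ₀, σ₀²) prior on μ is conjugate. Posterior precision = 1/σ₀² + n/σ²; posterior mean is the precision-weighted average of μ₀ and x̄.
σ₀² = 53.23² = 2833.4329, σ² = 66.38² = 4406.3044; σ² + n·σ₀² = 4406.3044 + 5·2833.4329 = 18573.4689.
Posterior precision = 1/σ₀² + n/σ² = 1/2833.4329 + 5/4406.3044 = (σ² + n·σ₀²)/(σ₀²σ²) = 18573.4689/(2833.4329·4406.3044); posterior variance σₙ² = σ₀²σ²/(σ² + n·σ₀²) = 2833.4329·4406.3044/18573.4689 = 672.193650.
Predictive variance for one new observation = σₙ² + σ² = 2833.4329·4406.3044/18573.4689 + 4406.3044 = σ²·(σ₀² + 18573.4689)/18573.4689 = 4406.3044·21406.9018/18573.4689 = 5078.498050; SD = √(4406.3044·21406.9018/18573.4689) = 71.2636.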